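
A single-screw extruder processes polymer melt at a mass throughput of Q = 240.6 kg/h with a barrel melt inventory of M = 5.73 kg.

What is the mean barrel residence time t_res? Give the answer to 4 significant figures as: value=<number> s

Q_s = Q / 3600 = 240.6 / 3600 = 0.0668333 kg/s
t_res = M / Q_s = 5.73 / 0.0668333 = 85.7357 s

value=85.74 s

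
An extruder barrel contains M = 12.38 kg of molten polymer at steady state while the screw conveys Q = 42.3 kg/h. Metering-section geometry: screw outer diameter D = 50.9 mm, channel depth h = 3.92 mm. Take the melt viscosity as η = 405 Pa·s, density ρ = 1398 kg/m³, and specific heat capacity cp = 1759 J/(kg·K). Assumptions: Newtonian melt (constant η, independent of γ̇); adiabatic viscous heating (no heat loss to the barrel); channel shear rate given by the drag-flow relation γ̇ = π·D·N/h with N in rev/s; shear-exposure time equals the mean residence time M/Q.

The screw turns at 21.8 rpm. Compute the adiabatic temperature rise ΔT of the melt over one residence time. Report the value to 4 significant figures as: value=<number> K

Convert throughput: Q = 42.3 kg/h = 42.3/3600 = 0.01175 kg/s
t_res = M / Q_s = 12.38 ÷ 0.01175 = 1053.62 s
D = 50.9 mm = 0.0509 m;  h = 3.92 mm = 0.00392 m;  N = 21.8 rpm / 60 = 0.363333 rev/s
γ̇ = π·D·N / h = π · 0.0509 · 0.363333 / 0.00392 = 14.8213 s⁻¹
Adiabatic rise: ΔT = η γ̇² t_res / (ρ cp) = 405·(14.8213)²·1053.62 / (1398·1759) = 38.1187 K

value=38.12 K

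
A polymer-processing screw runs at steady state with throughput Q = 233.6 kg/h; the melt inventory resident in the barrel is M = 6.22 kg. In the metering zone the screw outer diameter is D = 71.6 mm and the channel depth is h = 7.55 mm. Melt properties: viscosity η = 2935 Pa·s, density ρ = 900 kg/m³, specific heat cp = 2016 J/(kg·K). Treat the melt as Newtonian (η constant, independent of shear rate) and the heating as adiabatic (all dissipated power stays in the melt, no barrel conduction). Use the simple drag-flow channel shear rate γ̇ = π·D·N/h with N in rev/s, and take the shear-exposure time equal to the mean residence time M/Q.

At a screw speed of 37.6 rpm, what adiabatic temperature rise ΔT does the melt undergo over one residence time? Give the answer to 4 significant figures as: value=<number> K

Throughput in SI: Q_s = 233.6 kg/h ÷ 3600 s/h = 0.0648889 kg/s
t_res = M / Q_s = 6.22 ÷ 0.0648889 = 95.8562 s
Convert to SI: D = 0.0716 m, h = 0.00755 m, N = 37.6/60 = 0.626667 rev/s
γ̇ = π D N / h = (π)(0.0716)(0.626667) / 0.00755 = 18.6704 s⁻¹
ΔT = η·γ̇²·t_res / (ρ·cp) = 2935 · (18.6704)² · 95.8562 / (900 · 2016) = 54.0506 K

value=54.05 K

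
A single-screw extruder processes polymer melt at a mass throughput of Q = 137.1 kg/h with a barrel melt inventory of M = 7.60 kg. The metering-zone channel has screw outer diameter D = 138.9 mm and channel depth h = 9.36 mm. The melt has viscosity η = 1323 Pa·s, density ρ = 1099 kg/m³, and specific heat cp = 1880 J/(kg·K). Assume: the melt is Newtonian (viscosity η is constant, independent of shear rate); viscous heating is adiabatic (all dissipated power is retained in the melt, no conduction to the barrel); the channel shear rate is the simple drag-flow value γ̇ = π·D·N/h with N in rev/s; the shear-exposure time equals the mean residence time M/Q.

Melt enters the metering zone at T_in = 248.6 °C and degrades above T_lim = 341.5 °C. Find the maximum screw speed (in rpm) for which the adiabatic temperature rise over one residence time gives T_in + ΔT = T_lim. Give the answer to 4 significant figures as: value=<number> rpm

value=34.70 rpm

Convert throughput: Q = 137.1 kg/h = 137.1/3600 = 0.0380833 kg/s
Mean residence time: t_res = M/Q_s = 7.60 kg / 0.0380833 kg/s = 199.562 s
D = 138.9 mm = 0.1389 m;  h = 9.36 mm = 0.00936 m
ΔT_a = T_lim − T_in = 341.5 °C − 248.6 °C = 92.9 K
γ̇_max² = ΔT_a·ρ·cp/(η·t_res) = 92.9·1099·1880/(1323·199.562) = 726.997 s⁻²
γ̇_max = sqrt(726.997) = 26.9629 s⁻¹
N_max = γ̇_max h / (πD) = 26.9629·0.00936/(π·0.1389) = 0.578349 rev/s → ×60 = 34.701 rpm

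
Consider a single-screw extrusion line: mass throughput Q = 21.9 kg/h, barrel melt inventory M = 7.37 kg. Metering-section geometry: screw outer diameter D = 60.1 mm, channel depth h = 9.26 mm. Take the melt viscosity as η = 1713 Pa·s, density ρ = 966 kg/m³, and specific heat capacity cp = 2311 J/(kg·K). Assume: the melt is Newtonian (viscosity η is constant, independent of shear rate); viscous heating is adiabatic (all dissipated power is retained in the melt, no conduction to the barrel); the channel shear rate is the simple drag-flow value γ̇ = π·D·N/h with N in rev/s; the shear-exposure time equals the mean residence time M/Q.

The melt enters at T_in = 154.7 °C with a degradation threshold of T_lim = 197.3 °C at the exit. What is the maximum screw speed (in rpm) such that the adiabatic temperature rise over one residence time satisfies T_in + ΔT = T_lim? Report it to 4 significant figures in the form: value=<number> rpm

value=19.92 rpm

Throughput in SI: Q_s = 21.9 kg/h ÷ 3600 s/h = 0.00608333 kg/s
t_res = M / Q_s = 7.37 ÷ 0.00608333 = 1211.51 s
Geometry in SI: D = 60.1 mm → 0.0601 m, h = 9.26 mm → 0.00926 m
Allowable rise: ΔT_a = T_lim − T_in = 197.3 − 154.7 = 42.6 K
γ̇_max² = ΔT_a·ρ·cp/(η·t_res) = 42.6·966·2311/(1713·1211.51) = 45.8251 s⁻²
Take the square root: γ̇_max = √(45.8251) = 6.76942 s⁻¹
N_max = γ̇_max h / (πD) = 6.76942·0.00926/(π·0.0601) = 0.332 rev/s → ×60 = 19.92 rpm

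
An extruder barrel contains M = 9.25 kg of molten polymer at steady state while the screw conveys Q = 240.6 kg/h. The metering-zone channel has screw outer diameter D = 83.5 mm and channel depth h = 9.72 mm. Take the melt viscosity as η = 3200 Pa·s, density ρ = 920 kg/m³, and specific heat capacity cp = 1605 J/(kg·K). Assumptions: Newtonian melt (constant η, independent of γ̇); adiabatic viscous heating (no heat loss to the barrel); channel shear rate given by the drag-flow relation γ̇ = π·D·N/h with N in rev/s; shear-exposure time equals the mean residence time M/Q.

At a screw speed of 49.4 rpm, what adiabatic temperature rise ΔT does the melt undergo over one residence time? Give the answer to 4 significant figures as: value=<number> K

Q_s = Q / 3600 = 240.6 / 3600 = 0.0668333 kg/s
t_res = M / Q_s = 9.25 / 0.0668333 = 138.404 s
Geometry in metres: D = 83.5 mm → 0.0835 m, h = 9.72 mm → 0.00972 m; screw speed N = 49.4 rpm = 0.823333 rev/s
γ̇ = π·D·N / h = π · 0.0835 · 0.823333 / 0.00972 = 22.2201 s⁻¹
Adiabatic rise: ΔT = η γ̇² t_res / (ρ cp) = 3200·(22.2201)²·138.404 / (920·1605) = 148.091 K

value=148.1 K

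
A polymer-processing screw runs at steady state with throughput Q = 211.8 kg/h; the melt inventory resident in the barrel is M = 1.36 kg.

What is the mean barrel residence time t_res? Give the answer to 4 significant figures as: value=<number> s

Q_s = Q / 3600 = 211.8 / 3600 = 0.0588333 kg/s
t_res = M / Q_s = 1.36 / 0.0588333 = 23.1161 s

value=23.12 s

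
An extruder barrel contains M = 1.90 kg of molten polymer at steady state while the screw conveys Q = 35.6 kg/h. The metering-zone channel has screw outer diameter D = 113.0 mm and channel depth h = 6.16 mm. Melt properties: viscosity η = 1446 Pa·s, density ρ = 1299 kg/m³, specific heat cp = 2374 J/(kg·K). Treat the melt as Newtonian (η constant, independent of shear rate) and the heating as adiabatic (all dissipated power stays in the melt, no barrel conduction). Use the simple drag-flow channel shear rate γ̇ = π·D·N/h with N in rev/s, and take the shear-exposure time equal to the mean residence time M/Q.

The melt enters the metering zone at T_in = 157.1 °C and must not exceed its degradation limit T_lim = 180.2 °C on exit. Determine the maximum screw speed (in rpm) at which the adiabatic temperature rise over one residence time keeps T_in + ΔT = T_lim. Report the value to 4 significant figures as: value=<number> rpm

value=16.67 rpm

Throughput in SI: Q_s = 35.6 kg/h ÷ 3600 s/h = 0.00988889 kg/s
Mean residence time: t_res = M/Q_s = 1.90 kg / 0.00988889 kg/s = 192.135 s
Geometry in SI: D = 113.0 mm → 0.113 m, h = 6.16 mm → 0.00616 m
ΔT_a = T_lim − T_in = 180.2 °C − 157.1 °C = 23.1 K
γ̇_max² = ΔT_a·ρ·cp / (η·t_res) = [23.1 × 1299 × 2374] / [1446 × 192.135] = 256.406 s⁻²
γ̇_max = √256.406 = 16.0127 s⁻¹
N_max = γ̇_max·h / (π·D) = 16.0127 · 0.00616 / (π · 0.113) = 0.277854 rev/s = 16.6712 rpm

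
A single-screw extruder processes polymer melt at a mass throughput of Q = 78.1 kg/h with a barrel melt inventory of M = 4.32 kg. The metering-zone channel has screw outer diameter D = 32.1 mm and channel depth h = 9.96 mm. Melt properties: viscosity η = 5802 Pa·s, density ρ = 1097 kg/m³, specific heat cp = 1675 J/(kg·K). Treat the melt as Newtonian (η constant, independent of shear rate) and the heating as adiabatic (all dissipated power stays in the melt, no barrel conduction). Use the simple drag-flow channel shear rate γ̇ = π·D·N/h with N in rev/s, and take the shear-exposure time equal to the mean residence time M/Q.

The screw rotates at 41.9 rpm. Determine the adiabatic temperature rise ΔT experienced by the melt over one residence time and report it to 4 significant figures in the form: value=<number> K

Convert throughput: Q = 78.1 kg/h = 78.1/3600 = 0.0216944 kg/s
t_res = M / Q_s = 4.32 / 0.0216944 = 199.129 s
D = 32.1 mm = 0.0321 m;  h = 9.96 mm = 0.00996 m;  N = 41.9 rpm / 60 = 0.698333 rev/s
Shear rate: γ̇ = πDN/h = π·0.0321·0.698333/0.00996 = 7.07063 s⁻¹
ΔT = η·γ̇²·t_res / (ρ·cp) = 5802 · (7.07063)² · 199.129 / (1097 · 1675) = 31.4346 K

value=31.43 K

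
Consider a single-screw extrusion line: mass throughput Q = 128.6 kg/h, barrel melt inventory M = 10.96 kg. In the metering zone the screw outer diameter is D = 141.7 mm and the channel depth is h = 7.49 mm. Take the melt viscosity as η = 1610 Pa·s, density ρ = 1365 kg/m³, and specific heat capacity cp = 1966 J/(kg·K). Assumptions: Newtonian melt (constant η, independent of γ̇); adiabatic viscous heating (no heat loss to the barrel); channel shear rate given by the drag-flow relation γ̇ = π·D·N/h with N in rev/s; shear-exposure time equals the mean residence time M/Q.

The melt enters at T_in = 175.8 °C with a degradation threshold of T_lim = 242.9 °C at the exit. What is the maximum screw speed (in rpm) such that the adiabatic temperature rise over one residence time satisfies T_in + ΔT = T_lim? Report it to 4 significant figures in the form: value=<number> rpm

value=19.27 rpm

Convert throughput: Q = 128.6 kg/h = 128.6/3600 = 0.0357222 kg/s
t_res = M / Q_s = 10.96 / 0.0357222 = 306.812 s
Geometry in SI: D = 141.7 mm → 0.1417 m, h = 7.49 mm → 0.00749 m
ΔT_a = T_lim − T_in = 242.9 °C − 175.8 °C = 67.1 K
γ̇_max² = ΔT_a·ρ·cp/(η·t_res) = 67.1·1365·1966/(1610·306.812) = 364.536 s⁻²
γ̇_max = sqrt(364.536) = 19.0928 s⁻¹
Solve γ̇ = πDN/h for N: N_max = γ̇_max·h/(π·D) = 19.0928 × 0.00749 / (π × 0.1417) = 0.321242 rev/s = 19.2745 rpm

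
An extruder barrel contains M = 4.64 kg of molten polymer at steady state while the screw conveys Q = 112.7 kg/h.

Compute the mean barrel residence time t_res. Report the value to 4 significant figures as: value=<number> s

Q_s = Q / 3600 = 112.7 / 3600 = 0.0313056 kg/s
Mean residence time: t_res = M/Q_s = 4.64 kg / 0.0313056 kg/s = 148.217 s

value=148.2 s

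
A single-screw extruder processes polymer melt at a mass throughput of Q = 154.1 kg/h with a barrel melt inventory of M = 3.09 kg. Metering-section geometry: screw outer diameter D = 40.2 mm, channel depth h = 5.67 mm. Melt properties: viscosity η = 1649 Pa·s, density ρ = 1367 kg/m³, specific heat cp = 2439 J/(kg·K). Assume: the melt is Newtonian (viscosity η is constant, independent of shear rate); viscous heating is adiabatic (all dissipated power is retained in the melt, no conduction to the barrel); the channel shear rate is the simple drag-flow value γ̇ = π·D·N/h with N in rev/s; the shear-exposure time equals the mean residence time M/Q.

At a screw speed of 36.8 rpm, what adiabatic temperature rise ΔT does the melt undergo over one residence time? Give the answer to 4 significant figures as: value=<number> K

Throughput in SI: Q_s = 154.1 kg/h ÷ 3600 s/h = 0.0428056 kg/s
t_res = M / Q_s = 3.09 / 0.0428056 = 72.1869 s
Convert to SI: D = 0.0402 m, h = 0.00567 m, N = 36.8/60 = 0.613333 rev/s
γ̇ = π·D·N / h = π · 0.0402 · 0.613333 / 0.00567 = 13.6612 s⁻¹
ΔT = η·γ̇²·t_res/(ρ·cp) = [1649 × 13.6612² × 72.1869] / [1367 × 2439] = 6.66312 K

value=6.663 K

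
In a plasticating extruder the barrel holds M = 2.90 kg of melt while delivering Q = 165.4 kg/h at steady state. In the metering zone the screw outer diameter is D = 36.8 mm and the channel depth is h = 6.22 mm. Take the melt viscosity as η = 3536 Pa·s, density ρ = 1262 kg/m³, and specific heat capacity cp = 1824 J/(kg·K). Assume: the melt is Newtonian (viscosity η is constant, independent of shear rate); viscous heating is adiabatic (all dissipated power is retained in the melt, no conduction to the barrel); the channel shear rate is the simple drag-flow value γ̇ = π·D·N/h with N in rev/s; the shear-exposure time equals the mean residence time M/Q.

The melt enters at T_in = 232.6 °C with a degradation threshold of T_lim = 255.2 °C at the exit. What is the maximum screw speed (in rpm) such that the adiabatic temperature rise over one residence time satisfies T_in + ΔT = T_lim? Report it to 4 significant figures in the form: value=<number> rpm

value=49.28 rpm

Q_s = Q / 3600 = 165.4 / 3600 = 0.0459444 kg/s
t_res = M / Q_s = 2.90 / 0.0459444 = 63.1197 s
D = 36.8 mm = 0.0368 m;  h = 6.22 mm = 0.00622 m
ΔT_a = T_lim − T_in = 255.2 °C − 232.6 °C = 22.6 K
Invert ΔT = ηγ̇²t_res/(ρcp) for γ̇: γ̇_max² = ΔT_a ρ cp / (η t_res) = 22.6·1262·1824 / (3536·63.1197) = 233.086 s⁻²
γ̇_max = √233.086 = 15.2671 s⁻¹
Solve γ̇ = πDN/h for N: N_max = γ̇_max·h/(π·D) = 15.2671 × 0.00622 / (π × 0.0368) = 0.821392 rev/s = 49.2835 rpm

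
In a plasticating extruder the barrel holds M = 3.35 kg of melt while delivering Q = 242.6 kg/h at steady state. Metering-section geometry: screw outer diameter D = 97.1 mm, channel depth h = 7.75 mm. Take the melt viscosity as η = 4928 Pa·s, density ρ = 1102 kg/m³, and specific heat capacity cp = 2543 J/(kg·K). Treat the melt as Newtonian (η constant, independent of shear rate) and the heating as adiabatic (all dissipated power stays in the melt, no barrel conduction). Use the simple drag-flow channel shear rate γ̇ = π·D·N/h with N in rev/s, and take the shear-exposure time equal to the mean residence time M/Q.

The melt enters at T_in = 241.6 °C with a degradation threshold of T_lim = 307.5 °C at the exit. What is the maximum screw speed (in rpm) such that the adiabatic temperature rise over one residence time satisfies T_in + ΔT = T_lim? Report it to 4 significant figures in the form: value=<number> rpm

value=41.85 rpm

Q_s = Q / 3600 = 242.6 / 3600 = 0.0673889 kg/s
Mean residence time: t_res = M/Q_s = 3.35 kg / 0.0673889 kg/s = 49.7115 s
Convert to metres: D = 0.0971 m, h = 0.00775 m
Allowable rise: ΔT_a = T_lim − T_in = 307.5 − 241.6 = 65.9 K
Invert ΔT = ηγ̇²t_res/(ρcp) for γ̇: γ̇_max² = ΔT_a ρ cp / (η t_res) = 65.9·1102·2543 / (4928·49.7115) = 753.852 s⁻²
Take the square root: γ̇_max = √(753.852) = 27.4564 s⁻¹
Solve γ̇ = πDN/h for N: N_max = γ̇_max·h/(π·D) = 27.4564 × 0.00775 / (π × 0.0971) = 0.697551 rev/s = 41.853 rpm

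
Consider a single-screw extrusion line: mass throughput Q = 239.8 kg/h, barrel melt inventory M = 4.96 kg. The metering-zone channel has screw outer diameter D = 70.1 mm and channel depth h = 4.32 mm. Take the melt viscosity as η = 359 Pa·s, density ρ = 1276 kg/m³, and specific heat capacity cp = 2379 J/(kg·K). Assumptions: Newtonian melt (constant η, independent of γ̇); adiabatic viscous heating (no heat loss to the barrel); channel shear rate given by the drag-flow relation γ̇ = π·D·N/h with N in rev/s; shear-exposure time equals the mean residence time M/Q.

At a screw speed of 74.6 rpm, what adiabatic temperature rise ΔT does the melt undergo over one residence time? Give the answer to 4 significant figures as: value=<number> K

value=35.38 K

Q_s = Q / 3600 = 239.8 / 3600 = 0.0666111 kg/s
t_res = M / Q_s = 4.96 ÷ 0.0666111 = 74.4621 s
Convert to SI: D = 0.0701 m, h = 0.00432 m, N = 74.6/60 = 1.24333 rev/s
γ̇ = π·D·N / h = π · 0.0701 · 1.24333 / 0.00432 = 63.3828 s⁻¹
Adiabatic rise: ΔT = η γ̇² t_res / (ρ cp) = 359·(63.3828)²·74.4621 / (1276·2379) = 35.3776 K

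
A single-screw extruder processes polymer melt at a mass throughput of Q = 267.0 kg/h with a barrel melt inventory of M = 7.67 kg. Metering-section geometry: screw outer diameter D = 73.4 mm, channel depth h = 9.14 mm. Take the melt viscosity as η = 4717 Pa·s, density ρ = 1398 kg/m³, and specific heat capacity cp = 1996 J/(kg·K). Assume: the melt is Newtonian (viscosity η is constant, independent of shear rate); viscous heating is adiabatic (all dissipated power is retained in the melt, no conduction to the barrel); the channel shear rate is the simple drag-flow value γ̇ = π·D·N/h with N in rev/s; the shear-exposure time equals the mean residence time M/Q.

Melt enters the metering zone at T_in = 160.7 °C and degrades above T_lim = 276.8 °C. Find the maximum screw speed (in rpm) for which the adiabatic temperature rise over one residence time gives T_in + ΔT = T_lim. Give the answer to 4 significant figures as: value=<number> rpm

value=61.29 rpm

Q_s = Q / 3600 = 267.0 / 3600 = 0.0741667 kg/s
Mean residence time: t_res = M/Q_s = 7.67 kg / 0.0741667 kg/s = 103.416 s
D = 73.4 mm = 0.0734 m;  h = 9.14 mm = 0.00914 m
ΔT_a = T_lim − T_in = 276.8 °C − 160.7 °C = 116.1 K
γ̇_max² = ΔT_a·ρ·cp / (η·t_res) = [116.1 × 1398 × 1996] / [4717 × 103.416] = 664.121 s⁻²
Take the square root: γ̇_max = √(664.121) = 25.7706 s⁻¹
Solve γ̇ = πDN/h for N: N_max = γ̇_max·h/(π·D) = 25.7706 × 0.00914 / (π × 0.0734) = 1.02147 rev/s = 61.288 rpm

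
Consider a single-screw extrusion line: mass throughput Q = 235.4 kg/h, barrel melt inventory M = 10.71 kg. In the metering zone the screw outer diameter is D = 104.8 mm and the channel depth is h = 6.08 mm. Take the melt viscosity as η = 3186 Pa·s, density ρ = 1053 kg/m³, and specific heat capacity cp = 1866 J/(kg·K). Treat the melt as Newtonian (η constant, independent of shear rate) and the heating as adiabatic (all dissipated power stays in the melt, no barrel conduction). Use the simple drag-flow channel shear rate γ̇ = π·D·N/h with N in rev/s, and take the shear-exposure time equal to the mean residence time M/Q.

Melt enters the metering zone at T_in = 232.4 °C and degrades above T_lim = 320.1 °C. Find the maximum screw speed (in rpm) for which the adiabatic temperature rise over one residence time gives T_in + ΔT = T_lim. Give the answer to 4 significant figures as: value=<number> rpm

value=20.13 rpm

Throughput in SI: Q_s = 235.4 kg/h ÷ 3600 s/h = 0.0653889 kg/s
t_res = M / Q_s = 10.71 / 0.0653889 = 163.789 s
D = 104.8 mm = 0.1048 m;  h = 6.08 mm = 0.00608 m
Allowable rise: ΔT_a = T_lim − T_in = 320.1 − 232.4 = 87.7 K
γ̇_max² = ΔT_a·ρ·cp/(η·t_res) = 87.7·1053·1866/(3186·163.789) = 330.224 s⁻²
γ̇_max = sqrt(330.224) = 18.1721 s⁻¹
N_max = γ̇_max·h / (π·D) = 18.1721 · 0.00608 / (π · 0.1048) = 0.33558 rev/s = 20.1348 rpm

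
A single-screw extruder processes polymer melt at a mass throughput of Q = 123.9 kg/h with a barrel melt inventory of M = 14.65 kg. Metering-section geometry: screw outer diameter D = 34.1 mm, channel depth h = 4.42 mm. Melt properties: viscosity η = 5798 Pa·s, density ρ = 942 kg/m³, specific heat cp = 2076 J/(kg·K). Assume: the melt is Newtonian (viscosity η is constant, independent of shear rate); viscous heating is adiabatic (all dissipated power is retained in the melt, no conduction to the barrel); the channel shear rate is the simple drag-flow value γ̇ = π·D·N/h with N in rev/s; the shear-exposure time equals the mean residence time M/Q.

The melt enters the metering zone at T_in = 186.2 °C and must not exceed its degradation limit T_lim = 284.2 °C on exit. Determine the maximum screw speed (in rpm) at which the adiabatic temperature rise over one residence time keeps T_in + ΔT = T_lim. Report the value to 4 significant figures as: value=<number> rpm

value=21.81 rpm

Throughput in SI: Q_s = 123.9 kg/h ÷ 3600 s/h = 0.0344167 kg/s
t_res = M / Q_s = 14.65 / 0.0344167 = 425.666 s
D = 34.1 mm = 0.0341 m;  h = 4.42 mm = 0.00442 m
Allowable rise: ΔT_a = T_lim − T_in = 284.2 − 186.2 = 98 K
γ̇_max² = ΔT_a·ρ·cp/(η·t_res) = 98·942·2076/(5798·425.666) = 77.6528 s⁻²
Take the square root: γ̇_max = √(77.6528) = 8.81208 s⁻¹
N_max = γ̇_max·h / (π·D) = 8.81208 · 0.00442 / (π · 0.0341) = 0.363577 rev/s = 21.8146 rpm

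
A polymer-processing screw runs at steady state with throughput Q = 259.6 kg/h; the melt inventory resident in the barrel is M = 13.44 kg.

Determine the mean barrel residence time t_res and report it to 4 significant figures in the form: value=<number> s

Throughput in SI: Q_s = 259.6 kg/h ÷ 3600 s/h = 0.0721111 kg/s
t_res = M / Q_s = 13.44 / 0.0721111 = 186.379 s

value=186.4 s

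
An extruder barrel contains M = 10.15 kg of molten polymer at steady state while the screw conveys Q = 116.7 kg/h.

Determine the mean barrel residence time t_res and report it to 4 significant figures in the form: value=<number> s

Throughput in SI: Q_s = 116.7 kg/h ÷ 3600 s/h = 0.0324167 kg/s
t_res = M / Q_s = 10.15 ÷ 0.0324167 = 313.111 s

value=313.1 s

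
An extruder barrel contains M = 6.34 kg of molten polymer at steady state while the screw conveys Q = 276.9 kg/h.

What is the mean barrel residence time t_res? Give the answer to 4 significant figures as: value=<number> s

Throughput in SI: Q_s = 276.9 kg/h ÷ 3600 s/h = 0.0769167 kg/s
Mean residence time: t_res = M/Q_s = 6.34 kg / 0.0769167 kg/s = 82.4269 s

value=82.43 s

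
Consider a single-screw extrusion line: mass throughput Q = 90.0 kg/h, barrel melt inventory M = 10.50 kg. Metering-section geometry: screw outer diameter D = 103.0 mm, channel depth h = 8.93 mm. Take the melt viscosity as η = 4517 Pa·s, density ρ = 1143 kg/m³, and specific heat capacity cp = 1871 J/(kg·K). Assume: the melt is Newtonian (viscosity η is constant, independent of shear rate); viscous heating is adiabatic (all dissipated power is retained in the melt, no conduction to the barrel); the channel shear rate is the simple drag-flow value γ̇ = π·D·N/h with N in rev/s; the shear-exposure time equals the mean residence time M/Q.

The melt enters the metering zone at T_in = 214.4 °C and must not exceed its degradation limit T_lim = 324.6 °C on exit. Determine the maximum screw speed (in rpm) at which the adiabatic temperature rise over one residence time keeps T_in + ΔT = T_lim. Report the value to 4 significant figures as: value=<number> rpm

Throughput in SI: Q_s = 90.0 kg/h ÷ 3600 s/h = 0.025 kg/s
Mean residence time: t_res = M/Q_s = 10.50 kg / 0.025 kg/s = 420 s
D = 103.0 mm = 0.103 m;  h = 8.93 mm = 0.00893 m
Allowable rise: ΔT_a = T_lim − T_in = 324.6 − 214.4 = 110.2 K
Invert ΔT = ηγ̇²t_res/(ρcp) for γ̇: γ̇_max² = ΔT_a ρ cp / (η t_res) = 110.2·1143·1871 / (4517·420) = 124.223 s⁻²
γ̇_max = sqrt(124.223) = 11.1455 s⁻¹
Solve γ̇ = πDN/h for N: N_max = γ̇_max·h/(π·D) = 11.1455 × 0.00893 / (π × 0.103) = 0.307585 rev/s = 18.4551 rpm

value=18.46 rpm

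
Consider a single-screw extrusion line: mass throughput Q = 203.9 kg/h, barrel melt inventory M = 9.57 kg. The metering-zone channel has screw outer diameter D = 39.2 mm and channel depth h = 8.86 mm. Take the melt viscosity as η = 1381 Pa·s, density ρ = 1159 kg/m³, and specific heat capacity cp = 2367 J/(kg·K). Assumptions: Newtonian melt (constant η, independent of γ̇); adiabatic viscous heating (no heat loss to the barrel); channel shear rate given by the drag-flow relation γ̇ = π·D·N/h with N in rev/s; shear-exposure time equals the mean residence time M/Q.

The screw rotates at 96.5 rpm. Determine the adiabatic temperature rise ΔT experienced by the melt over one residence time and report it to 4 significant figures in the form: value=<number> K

Convert throughput: Q = 203.9 kg/h = 203.9/3600 = 0.0566389 kg/s
t_res = M / Q_s = 9.57 ÷ 0.0566389 = 168.965 s
D = 39.2 mm = 0.0392 m;  h = 8.86 mm = 0.00886 m;  N = 96.5 rpm / 60 = 1.60833 rev/s
γ̇ = π·D·N / h = π · 0.0392 · 1.60833 / 0.00886 = 22.3552 s⁻¹
ΔT = η·γ̇²·t_res / (ρ·cp) = 1381 · (22.3552)² · 168.965 / (1159 · 2367) = 42.5075 K

value=42.51 K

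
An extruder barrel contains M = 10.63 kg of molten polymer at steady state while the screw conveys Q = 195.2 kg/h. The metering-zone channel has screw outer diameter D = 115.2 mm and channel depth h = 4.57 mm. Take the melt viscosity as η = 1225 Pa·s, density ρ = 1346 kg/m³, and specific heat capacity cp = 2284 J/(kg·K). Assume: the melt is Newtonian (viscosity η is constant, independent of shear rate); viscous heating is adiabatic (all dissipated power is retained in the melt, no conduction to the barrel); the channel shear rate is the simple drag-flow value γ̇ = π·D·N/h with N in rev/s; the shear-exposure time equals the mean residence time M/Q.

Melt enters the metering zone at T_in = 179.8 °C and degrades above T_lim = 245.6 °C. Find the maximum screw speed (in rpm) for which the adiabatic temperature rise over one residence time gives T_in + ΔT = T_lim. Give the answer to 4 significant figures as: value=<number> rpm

Throughput in SI: Q_s = 195.2 kg/h ÷ 3600 s/h = 0.0542222 kg/s
t_res = M / Q_s = 10.63 / 0.0542222 = 196.045 s
Convert to metres: D = 0.1152 m, h = 0.00457 m
ΔT_a = T_lim − T_in = 245.6 − 179.8 = 65.8 K
Invert ΔT = ηγ̇²t_res/(ρcp) for γ̇: γ̇_max² = ΔT_a ρ cp / (η t_res) = 65.8·1346·2284 / (1225·196.045) = 842.316 s⁻²
γ̇_max = √842.316 = 29.0227 s⁻¹
N_max = γ̇_max·h / (π·D) = 29.0227 · 0.00457 / (π · 0.1152) = 0.366481 rev/s = 21.9889 rpm

value=21.99 rpm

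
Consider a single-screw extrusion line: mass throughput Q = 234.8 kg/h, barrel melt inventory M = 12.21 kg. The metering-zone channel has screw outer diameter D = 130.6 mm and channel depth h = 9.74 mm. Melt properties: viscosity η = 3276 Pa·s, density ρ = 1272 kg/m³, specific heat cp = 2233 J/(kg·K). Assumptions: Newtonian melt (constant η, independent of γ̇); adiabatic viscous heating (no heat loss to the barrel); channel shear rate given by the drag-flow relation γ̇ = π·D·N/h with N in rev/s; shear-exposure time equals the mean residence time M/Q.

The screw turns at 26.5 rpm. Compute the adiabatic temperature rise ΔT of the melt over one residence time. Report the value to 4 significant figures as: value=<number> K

value=74.74 K

Throughput in SI: Q_s = 234.8 kg/h ÷ 3600 s/h = 0.0652222 kg/s
t_res = M / Q_s = 12.21 ÷ 0.0652222 = 187.206 s
Convert to SI: D = 0.1306 m, h = 0.00974 m, N = 26.5/60 = 0.441667 rev/s
Shear rate: γ̇ = πDN/h = π·0.1306·0.441667/0.00974 = 18.605 s⁻¹
ΔT = η·γ̇²·t_res/(ρ·cp) = [3276 × 18.605² × 187.206] / [1272 × 2233] = 74.7387 K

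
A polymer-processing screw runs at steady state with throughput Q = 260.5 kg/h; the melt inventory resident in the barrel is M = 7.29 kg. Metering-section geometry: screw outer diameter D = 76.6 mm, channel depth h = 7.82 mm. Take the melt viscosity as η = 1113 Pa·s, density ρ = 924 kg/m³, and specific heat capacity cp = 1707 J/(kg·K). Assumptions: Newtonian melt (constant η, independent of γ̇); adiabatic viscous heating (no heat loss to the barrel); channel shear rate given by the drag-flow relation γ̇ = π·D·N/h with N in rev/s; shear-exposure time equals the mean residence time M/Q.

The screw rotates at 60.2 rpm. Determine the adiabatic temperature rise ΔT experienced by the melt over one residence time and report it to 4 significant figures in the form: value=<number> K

value=67.77 K

Throughput in SI: Q_s = 260.5 kg/h ÷ 3600 s/h = 0.0723611 kg/s
Mean residence time: t_res = M/Q_s = 7.29 kg / 0.0723611 kg/s = 100.745 s
D = 76.6 mm = 0.0766 m;  h = 7.82 mm = 0.00782 m;  N = 60.2 rpm / 60 = 1.00333 rev/s
Shear rate: γ̇ = πDN/h = π·0.0766·1.00333/0.00782 = 30.8757 s⁻¹
Adiabatic rise: ΔT = η γ̇² t_res / (ρ cp) = 1113·(30.8757)²·100.745 / (924·1707) = 67.7714 K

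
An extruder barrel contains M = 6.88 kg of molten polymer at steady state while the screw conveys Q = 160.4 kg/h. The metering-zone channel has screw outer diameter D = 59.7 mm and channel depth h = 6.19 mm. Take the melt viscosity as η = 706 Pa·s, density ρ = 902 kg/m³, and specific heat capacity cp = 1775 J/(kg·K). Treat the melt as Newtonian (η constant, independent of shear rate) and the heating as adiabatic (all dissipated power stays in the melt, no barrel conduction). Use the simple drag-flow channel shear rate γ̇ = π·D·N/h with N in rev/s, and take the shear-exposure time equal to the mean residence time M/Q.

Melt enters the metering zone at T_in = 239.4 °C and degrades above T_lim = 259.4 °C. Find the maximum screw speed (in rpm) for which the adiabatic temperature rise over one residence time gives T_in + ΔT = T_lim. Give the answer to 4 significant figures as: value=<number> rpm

Convert throughput: Q = 160.4 kg/h = 160.4/3600 = 0.0445556 kg/s
Mean residence time: t_res = M/Q_s = 6.88 kg / 0.0445556 kg/s = 154.414 s
Convert to metres: D = 0.0597 m, h = 0.00619 m
ΔT_a = T_lim − T_in = 259.4 − 239.4 = 20 K
Invert ΔT = ηγ̇²t_res/(ρcp) for γ̇: γ̇_max² = ΔT_a ρ cp / (η t_res) = 20·902·1775 / (706·154.414) = 293.727 s⁻²
γ̇_max = sqrt(293.727) = 17.1385 s⁻¹
N_max = γ̇_max·h / (π·D) = 17.1385 · 0.00619 / (π · 0.0597) = 0.565638 rev/s = 33.9383 rpm

value=33.94 rpm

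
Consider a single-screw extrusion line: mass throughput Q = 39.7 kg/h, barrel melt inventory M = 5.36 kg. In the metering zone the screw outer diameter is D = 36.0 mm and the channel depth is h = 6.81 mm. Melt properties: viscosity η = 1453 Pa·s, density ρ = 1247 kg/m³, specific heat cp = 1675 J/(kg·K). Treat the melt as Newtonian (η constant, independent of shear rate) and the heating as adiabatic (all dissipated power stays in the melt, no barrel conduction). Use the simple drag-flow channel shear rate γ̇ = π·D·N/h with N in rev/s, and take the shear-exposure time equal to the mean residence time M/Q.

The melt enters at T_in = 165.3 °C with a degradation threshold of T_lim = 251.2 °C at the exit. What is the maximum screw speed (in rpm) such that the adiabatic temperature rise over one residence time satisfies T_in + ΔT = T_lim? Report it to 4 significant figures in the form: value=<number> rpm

Q_s = Q / 3600 = 39.7 / 3600 = 0.0110278 kg/s
Mean residence time: t_res = M/Q_s = 5.36 kg / 0.0110278 kg/s = 486.045 s
D = 36.0 mm = 0.036 m;  h = 6.81 mm = 0.00681 m
ΔT_a = T_lim − T_in = 251.2 °C − 165.3 °C = 85.9 K
Invert ΔT = ηγ̇²t_res/(ρcp) for γ̇: γ̇_max² = ΔT_a ρ cp / (η t_res) = 85.9·1247·1675 / (1453·486.045) = 254.058 s⁻²
γ̇_max = √254.058 = 15.9392 s⁻¹
Solve γ̇ = πDN/h for N: N_max = γ̇_max·h/(π·D) = 15.9392 × 0.00681 / (π × 0.036) = 0.959756 rev/s = 57.5853 rpm

value=57.59 rpm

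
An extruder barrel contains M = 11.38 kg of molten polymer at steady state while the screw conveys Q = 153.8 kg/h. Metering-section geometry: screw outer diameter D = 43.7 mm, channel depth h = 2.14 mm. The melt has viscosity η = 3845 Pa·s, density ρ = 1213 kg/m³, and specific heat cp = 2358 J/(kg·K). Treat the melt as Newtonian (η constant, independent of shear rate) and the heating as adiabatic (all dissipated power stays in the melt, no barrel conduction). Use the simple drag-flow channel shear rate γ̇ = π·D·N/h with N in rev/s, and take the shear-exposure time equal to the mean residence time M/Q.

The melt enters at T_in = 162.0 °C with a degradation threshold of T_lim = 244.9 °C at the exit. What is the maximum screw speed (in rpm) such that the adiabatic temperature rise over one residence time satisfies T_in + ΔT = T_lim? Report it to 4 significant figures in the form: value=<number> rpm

Convert throughput: Q = 153.8 kg/h = 153.8/3600 = 0.0427222 kg/s
t_res = M / Q_s = 11.38 ÷ 0.0427222 = 266.372 s
Convert to metres: D = 0.0437 m, h = 0.00214 m
ΔT_a = T_lim − T_in = 244.9 − 162.0 = 82.9 K
γ̇_max² = ΔT_a·ρ·cp / (η·t_res) = [82.9 × 1213 × 2358] / [3845 × 266.372] = 231.512 s⁻²
γ̇_max = sqrt(231.512) = 15.2155 s⁻¹
N_max = γ̇_max h / (πD) = 15.2155·0.00214/(π·0.0437) = 0.237175 rev/s → ×60 = 14.2305 rpm

value=14.23 rpm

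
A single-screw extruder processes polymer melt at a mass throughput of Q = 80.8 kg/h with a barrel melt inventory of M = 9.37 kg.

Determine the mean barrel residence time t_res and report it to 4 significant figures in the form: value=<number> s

Convert throughput: Q = 80.8 kg/h = 80.8/3600 = 0.0224444 kg/s
t_res = M / Q_s = 9.37 ÷ 0.0224444 = 417.475 s

value=417.5 s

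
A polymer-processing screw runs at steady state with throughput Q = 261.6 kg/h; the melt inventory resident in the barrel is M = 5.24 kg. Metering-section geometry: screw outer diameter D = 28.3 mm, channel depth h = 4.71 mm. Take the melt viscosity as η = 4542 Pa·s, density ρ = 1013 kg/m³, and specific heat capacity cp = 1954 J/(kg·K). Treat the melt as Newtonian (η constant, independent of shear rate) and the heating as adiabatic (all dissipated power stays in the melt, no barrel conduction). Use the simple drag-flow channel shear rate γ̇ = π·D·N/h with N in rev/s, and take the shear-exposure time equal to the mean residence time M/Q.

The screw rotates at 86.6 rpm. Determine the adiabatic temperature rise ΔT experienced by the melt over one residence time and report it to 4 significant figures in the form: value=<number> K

value=122.8 K

Convert throughput: Q = 261.6 kg/h = 261.6/3600 = 0.0726667 kg/s
t_res = M / Q_s = 5.24 / 0.0726667 = 72.1101 s
Geometry in metres: D = 28.3 mm → 0.0283 m, h = 4.71 mm → 0.00471 m; screw speed N = 86.6 rpm = 1.44333 rev/s
γ̇ = π·D·N / h = π · 0.0283 · 1.44333 / 0.00471 = 27.2447 s⁻¹
Adiabatic rise: ΔT = η γ̇² t_res / (ρ cp) = 4542·(27.2447)²·72.1101 / (1013·1954) = 122.821 K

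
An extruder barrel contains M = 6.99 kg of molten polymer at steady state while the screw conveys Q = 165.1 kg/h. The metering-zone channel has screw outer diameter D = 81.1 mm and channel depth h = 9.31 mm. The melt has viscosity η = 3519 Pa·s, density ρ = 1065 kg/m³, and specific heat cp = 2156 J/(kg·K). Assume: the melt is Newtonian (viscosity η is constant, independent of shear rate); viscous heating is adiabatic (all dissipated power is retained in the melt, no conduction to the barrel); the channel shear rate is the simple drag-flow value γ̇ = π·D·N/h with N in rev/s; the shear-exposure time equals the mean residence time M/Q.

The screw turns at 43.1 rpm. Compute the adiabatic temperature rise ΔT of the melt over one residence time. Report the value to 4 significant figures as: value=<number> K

Throughput in SI: Q_s = 165.1 kg/h ÷ 3600 s/h = 0.0458611 kg/s
t_res = M / Q_s = 6.99 / 0.0458611 = 152.417 s
Geometry in metres: D = 81.1 mm → 0.0811 m, h = 9.31 mm → 0.00931 m; screw speed N = 43.1 rpm = 0.718333 rev/s
Shear rate: γ̇ = πDN/h = π·0.0811·0.718333/0.00931 = 19.6584 s⁻¹
ΔT = η·γ̇²·t_res / (ρ·cp) = 3519 · (19.6584)² · 152.417 / (1065 · 2156) = 90.2709 K

value=90.27 K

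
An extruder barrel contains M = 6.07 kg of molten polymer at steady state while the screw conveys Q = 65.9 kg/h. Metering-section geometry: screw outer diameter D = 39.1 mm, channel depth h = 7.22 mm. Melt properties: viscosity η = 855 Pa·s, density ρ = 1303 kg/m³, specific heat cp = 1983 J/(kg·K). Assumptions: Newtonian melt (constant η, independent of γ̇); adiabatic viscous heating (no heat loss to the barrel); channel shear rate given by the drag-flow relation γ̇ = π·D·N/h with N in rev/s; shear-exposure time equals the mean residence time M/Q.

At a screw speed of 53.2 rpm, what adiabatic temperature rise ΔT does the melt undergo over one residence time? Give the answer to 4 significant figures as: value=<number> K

value=24.97 K

Q_s = Q / 3600 = 65.9 / 3600 = 0.0183056 kg/s
t_res = M / Q_s = 6.07 ÷ 0.0183056 = 331.593 s
Geometry in metres: D = 39.1 mm → 0.0391 m, h = 7.22 mm → 0.00722 m; screw speed N = 53.2 rpm = 0.886667 rev/s
Shear rate: γ̇ = πDN/h = π·0.0391·0.886667/0.00722 = 15.0852 s⁻¹
ΔT = η·γ̇²·t_res/(ρ·cp) = [855 × 15.0852² × 331.593] / [1303 × 1983] = 24.9692 K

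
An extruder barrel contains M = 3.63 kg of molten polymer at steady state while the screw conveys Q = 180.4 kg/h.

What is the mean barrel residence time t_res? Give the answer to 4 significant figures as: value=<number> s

Convert throughput: Q = 180.4 kg/h = 180.4/3600 = 0.0501111 kg/s
Mean residence time: t_res = M/Q_s = 3.63 kg / 0.0501111 kg/s = 72.439 s

value=72.44 s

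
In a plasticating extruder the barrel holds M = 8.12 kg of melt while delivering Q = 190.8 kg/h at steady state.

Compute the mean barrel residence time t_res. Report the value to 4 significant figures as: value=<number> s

value=153.2 s

Throughput in SI: Q_s = 190.8 kg/h ÷ 3600 s/h = 0.053 kg/s
Mean residence time: t_res = M/Q_s = 8.12 kg / 0.053 kg/s = 153.208 s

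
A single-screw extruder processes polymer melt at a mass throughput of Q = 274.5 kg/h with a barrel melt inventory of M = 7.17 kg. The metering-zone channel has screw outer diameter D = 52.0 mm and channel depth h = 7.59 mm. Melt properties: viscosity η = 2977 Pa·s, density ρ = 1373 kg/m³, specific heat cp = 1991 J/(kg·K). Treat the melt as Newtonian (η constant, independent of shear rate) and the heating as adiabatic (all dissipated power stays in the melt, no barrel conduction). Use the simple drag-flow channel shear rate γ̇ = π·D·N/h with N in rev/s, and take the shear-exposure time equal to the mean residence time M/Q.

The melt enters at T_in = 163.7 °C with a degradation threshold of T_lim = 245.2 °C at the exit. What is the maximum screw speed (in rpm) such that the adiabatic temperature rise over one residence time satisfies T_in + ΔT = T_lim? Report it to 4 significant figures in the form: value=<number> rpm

value=78.64 rpm

Throughput in SI: Q_s = 274.5 kg/h ÷ 3600 s/h = 0.07625 kg/s
Mean residence time: t_res = M/Q_s = 7.17 kg / 0.07625 kg/s = 94.0328 s
D = 52.0 mm = 0.052 m;  h = 7.59 mm = 0.00759 m
ΔT_a = T_lim − T_in = 245.2 °C − 163.7 °C = 81.5 K
γ̇_max² = ΔT_a·ρ·cp / (η·t_res) = [81.5 × 1373 × 1991] / [2977 × 94.0328] = 795.868 s⁻²
γ̇_max = sqrt(795.868) = 28.2111 s⁻¹
N_max = γ̇_max h / (πD) = 28.2111·0.00759/(π·0.052) = 1.31072 rev/s → ×60 = 78.6431 rpm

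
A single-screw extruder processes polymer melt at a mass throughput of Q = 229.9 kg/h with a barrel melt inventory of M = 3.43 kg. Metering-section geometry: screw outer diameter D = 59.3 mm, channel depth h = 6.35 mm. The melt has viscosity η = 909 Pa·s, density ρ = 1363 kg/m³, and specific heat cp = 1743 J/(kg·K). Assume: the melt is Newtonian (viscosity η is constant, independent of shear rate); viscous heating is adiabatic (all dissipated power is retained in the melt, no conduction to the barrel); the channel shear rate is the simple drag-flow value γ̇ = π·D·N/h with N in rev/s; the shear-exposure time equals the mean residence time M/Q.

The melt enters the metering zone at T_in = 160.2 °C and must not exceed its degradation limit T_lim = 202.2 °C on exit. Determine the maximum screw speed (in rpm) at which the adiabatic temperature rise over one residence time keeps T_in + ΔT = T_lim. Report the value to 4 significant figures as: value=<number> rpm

Q_s = Q / 3600 = 229.9 / 3600 = 0.0638611 kg/s
Mean residence time: t_res = M/Q_s = 3.43 kg / 0.0638611 kg/s = 53.7103 s
D = 59.3 mm = 0.0593 m;  h = 6.35 mm = 0.00635 m
Allowable rise: ΔT_a = T_lim − T_in = 202.2 − 160.2 = 42 K
γ̇_max² = ΔT_a·ρ·cp / (η·t_res) = [42 × 1363 × 1743] / [909 × 53.7103] = 2043.72 s⁻²
Take the square root: γ̇_max = √(2043.72) = 45.2075 s⁻¹
N_max = γ̇_max h / (πD) = 45.2075·0.00635/(π·0.0593) = 1.54092 rev/s → ×60 = 92.4551 rpm

value=92.46 rpm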